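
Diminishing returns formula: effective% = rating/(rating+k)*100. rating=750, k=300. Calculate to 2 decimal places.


effective% = rating / (rating + k) * 100
= 750 / (750 + 300) * 100
= 750 / 1050 * 100
= 0.714286 * 100
= 71.43%

71.43%


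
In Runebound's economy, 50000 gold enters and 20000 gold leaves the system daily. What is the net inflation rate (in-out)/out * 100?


Net gold = 50000 - 20000 = 30000
Inflation rate = net / sunk * 100 = 30000 / 20000 * 100
= 1.5 * 100
= 150.00%

150.00%


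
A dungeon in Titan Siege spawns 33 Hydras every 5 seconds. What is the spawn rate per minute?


Spawns per minute = count * (60 / interval)
= 33 * (60 / 5)
= 33 * 12.0
= 396.0

396.0 per minute


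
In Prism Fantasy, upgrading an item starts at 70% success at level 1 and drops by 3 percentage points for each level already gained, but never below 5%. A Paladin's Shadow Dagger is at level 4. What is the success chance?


raw_rate = 70 - 3 * (4 - 1)
= 70 - 3 * 3
= 70 - 9
= 61
Apply floor: max(61, 5) = 61%

61%


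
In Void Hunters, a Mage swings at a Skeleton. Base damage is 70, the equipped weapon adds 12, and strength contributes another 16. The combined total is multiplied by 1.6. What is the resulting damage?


Sum base + weapon + str = 70 + 12 + 16 = 98
Multiply by 1.6:
98 * 1.6 = 156.8

156.8 damage


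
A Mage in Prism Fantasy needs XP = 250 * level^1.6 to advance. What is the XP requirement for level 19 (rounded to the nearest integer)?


XP = 250 * level^1.6
Substitute level = 19:
XP = 250 * 19^1.6
= 250 * 111.1746
= 27794

27794 XP


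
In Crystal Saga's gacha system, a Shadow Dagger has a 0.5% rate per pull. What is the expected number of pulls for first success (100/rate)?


Expected pulls for a geometric distribution = 1/p = 100 / rate%
= 100 / 0.5
= 200.0

200.0 pulls


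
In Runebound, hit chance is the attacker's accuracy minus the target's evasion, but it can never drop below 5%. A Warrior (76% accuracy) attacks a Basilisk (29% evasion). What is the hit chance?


accuracy - evasion = 76 - 29 = 47
Apply floor: max(47, 5) = 47
Hit chance = 47%

47%


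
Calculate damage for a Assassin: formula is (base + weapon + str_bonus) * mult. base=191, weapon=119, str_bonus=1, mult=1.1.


Sum base + weapon + str = 191 + 119 + 1 = 311
Multiply by 1.1:
311 * 1.1 = 342.1

342.1 damage


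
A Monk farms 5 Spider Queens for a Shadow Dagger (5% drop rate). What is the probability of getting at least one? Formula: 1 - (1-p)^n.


P(at least one) = 1 - P(none) = 1 - (1-p)^n
p = 5/100 = 0.05
1 - p = 0.95
(1 - p)^5 = 0.95^5 = 0.773781
P(at least one) = 1 - 0.773781 = 0.2262

0.2262


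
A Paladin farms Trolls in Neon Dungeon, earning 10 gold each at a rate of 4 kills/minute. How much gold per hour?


Gold per minute = 10 * 4 = 40
Gold per hour = 40 * 60 = 2400

2400 gold/hour


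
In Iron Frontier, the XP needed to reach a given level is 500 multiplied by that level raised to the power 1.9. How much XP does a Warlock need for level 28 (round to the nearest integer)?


XP = 500 * level^1.9
Substitute level = 28:
XP = 500 * 28^1.9
= 500 * 561.824
= 280912

280912 XP


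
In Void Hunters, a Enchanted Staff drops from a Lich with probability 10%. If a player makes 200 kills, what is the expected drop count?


Expected drops = kills * (drop_rate / 100)
= 200 * (10 / 100)
= 200 * 0.1
= 20.0

20.0 drops


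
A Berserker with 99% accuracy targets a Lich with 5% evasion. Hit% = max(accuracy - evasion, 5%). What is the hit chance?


accuracy - evasion = 99 - 5 = 94
Apply floor: max(94, 5) = 94
Hit chance = 94%

94%


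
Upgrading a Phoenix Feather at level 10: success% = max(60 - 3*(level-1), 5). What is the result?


raw_rate = 60 - 3 * (10 - 1)
= 60 - 3 * 9
= 60 - 27
= 33
Apply floor: max(33, 5) = 33%

33%


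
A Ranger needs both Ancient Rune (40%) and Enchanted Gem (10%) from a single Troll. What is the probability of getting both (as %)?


For independent events, P(both) = P(A) * P(B)
= 40% * 10%
= 400 / 100 %
= 4.0%

4.0%


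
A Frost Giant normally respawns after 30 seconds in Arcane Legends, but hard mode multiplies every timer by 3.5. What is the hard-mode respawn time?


Respawn time = base * multiplier
= 30 * 3.5
= 105.0 seconds

105.0 seconds


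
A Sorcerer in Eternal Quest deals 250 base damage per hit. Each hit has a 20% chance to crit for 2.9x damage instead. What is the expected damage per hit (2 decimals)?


E[dmg] = base * (1 + crit_chance * (crit_mult - 1))
cc as decimal = 20/100 = 0.2
cm - 1 = 2.9 - 1 = 1.9
Bonus factor = 0.2 * 1.9 = 0.38
Total multiplier = 1 + 0.38 = 1.38
Expected damage = 250 * 1.38 = 345.00

345.00 damage


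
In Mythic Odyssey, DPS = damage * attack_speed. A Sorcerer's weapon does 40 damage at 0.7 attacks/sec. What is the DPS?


DPS = damage * attack_speed
= 40 * 0.7
= 28.0

28.0 DPS


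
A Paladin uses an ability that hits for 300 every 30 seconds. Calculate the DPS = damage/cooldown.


DPS = damage / cooldown
= 300 / 30
= 10.00

10.00 DPS


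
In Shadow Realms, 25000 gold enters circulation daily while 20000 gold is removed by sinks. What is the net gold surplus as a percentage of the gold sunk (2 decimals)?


Net gold = 25000 - 20000 = 5000
Inflation rate = net / sunk * 100 = 5000 / 20000 * 100
= 0.25 * 100
= 25.00%

25.00%


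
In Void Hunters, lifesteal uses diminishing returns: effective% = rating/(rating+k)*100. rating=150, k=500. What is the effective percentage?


effective% = rating / (rating + k) * 100
= 150 / (150 + 500) * 100
= 150 / 650 * 100
= 0.230769 * 100
= 23.08%

23.08%


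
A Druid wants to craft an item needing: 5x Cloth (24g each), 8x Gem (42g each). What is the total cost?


Cost breakdown:
  Cloth: 5 * 24 = 120
  Gem: 8 * 42 = 336
Total = 120 + 336 = 456

456 gold


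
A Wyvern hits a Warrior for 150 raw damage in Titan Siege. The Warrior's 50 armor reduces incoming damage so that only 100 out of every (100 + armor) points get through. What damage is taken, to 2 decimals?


actual = 150 * 100 / (100 + 50)
= 150 * 100 / 150
= 15000 / 150
= 100.00

100.00 damage


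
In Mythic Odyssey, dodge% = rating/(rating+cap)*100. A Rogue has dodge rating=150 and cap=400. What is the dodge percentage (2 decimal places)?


dodge% = 150 / (150 + 400) * 100
= 150 / 550 * 100
= 0.272727 * 100
= 27.27%

27.27%


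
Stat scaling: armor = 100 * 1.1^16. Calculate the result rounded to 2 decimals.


value = base * growth^level
= 100 * 1.1^16
= 100 * 4.594973
= 459.50

459.50 armor


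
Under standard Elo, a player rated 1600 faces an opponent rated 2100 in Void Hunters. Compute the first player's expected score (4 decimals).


Elo expected score: Ea = 1/(1 + 10^((Rb-Ra)/400))
Rb - Ra = 2100 - 1600 = 500
(Rb-Ra)/400 = 500/400 = 1.25
10^1.25 = 17.782794
Ea = 1/(1 + 17.782794) = 1/18.782794 = 0.0532

0.0532


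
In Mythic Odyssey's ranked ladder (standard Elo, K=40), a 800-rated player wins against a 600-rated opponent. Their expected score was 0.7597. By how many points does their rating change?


Elo update: delta = K * (S - Ea), where S = 1 (wins)
S - Ea = 1 - 0.7597 = 0.2403
Rating change = 40 * 0.2403
= 9.61

9.61 rating points


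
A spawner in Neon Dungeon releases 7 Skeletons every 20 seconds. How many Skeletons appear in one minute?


Spawns per minute = count * (60 / interval)
= 7 * (60 / 20)
= 7 * 3.0
= 21.0

21.0 per minute


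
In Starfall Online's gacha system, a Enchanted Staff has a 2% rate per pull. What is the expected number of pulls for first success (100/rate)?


Expected pulls for a geometric distribution = 1/p = 100 / rate%
= 100 / 2
= 50.0

50.0 pulls


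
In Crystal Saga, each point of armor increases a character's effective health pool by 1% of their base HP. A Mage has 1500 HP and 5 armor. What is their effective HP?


EHP = 1500 * (1 + 5/100)
= 1500 * (1 + 0.05)
= 1500 * 1.05
= 1575.0

1575.0 EHP


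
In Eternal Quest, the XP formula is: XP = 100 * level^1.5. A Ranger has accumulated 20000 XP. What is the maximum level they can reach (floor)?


XP = 100 * level^1.5, so level = (XP / 100)^(1/1.5)
= (20000 / 100)^(1/1.5)
= 200.0^0.6667
= 34.1995
Floor: level = 34

level 34


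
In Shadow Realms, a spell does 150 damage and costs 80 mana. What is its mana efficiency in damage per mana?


Efficiency = damage / mana
= 150 / 80
= 1.88

1.88 dmg/mana


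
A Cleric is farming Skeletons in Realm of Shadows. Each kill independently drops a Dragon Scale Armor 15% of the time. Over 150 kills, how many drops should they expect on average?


Expected drops = kills * (drop_rate / 100)
= 150 * (15 / 100)
= 150 * 0.15
= 22.5

22.5 drops


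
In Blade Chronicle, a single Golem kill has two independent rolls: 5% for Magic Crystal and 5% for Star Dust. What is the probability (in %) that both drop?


For independent events, P(both) = P(A) * P(B)
= 5% * 5%
= 25 / 100 %
= 0.25%

0.25%


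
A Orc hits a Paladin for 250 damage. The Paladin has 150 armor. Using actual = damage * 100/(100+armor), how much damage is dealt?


actual = 250 * 100 / (100 + 150)
= 250 * 100 / 250
= 25000 / 250
= 100.00

100.00 damage


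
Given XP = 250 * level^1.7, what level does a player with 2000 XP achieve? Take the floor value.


XP = 250 * level^1.7, so level = (XP / 250)^(1/1.7)
= (2000 / 250)^(1/1.7)
= 8.0^0.5882
= 3.398
Floor: level = 3

level 3


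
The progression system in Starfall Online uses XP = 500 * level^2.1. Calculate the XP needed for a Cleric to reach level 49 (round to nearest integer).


XP = 500 * level^2.1
Substitute level = 49:
XP = 500 * 49^2.1
= 500 * 3543.3314
= 1771666

1771666 XP


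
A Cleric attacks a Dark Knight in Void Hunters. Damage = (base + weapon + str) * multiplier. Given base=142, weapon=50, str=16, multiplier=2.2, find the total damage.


Sum base + weapon + str = 142 + 50 + 16 = 208
Multiply by 2.2:
208 * 2.2 = 457.6

457.6 damage


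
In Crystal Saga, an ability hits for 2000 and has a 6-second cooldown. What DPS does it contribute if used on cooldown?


DPS = damage / cooldown
= 2000 / 6
= 333.33

333.33 DPS


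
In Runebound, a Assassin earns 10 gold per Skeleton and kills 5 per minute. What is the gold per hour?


Gold per minute = 10 * 5 = 50
Gold per hour = 50 * 60 = 3000

3000 gold/hour


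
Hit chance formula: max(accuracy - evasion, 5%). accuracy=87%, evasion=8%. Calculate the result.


accuracy - evasion = 87 - 8 = 79
Apply floor: max(79, 5) = 79
Hit chance = 79%

79%


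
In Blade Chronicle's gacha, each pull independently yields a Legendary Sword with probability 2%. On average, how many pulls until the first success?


Expected pulls for a geometric distribution = 1/p = 100 / rate%
= 100 / 2
= 50.0

50.0 pulls


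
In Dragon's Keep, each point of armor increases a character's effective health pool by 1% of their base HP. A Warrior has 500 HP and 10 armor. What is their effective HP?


EHP = 500 * (1 + 10/100)
= 500 * (1 + 0.1)
= 500 * 1.1
= 550.0

550.0 EHP


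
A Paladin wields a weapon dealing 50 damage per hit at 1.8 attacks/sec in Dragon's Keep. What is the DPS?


DPS = damage * attack_speed
= 50 * 1.8
= 90.0

90.0 DPS


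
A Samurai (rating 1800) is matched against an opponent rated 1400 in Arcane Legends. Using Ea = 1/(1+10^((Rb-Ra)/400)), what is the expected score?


Elo expected score: Ea = 1/(1 + 10^((Rb-Ra)/400))
Rb - Ra = 1400 - 1800 = -400
(Rb-Ra)/400 = -400/400 = -1.0
10^-1.0 = 0.1
Ea = 1/(1 + 0.1) = 1/1.1 = 0.9091

0.9091


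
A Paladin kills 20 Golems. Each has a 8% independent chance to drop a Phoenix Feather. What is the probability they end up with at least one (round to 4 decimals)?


P(at least one) = 1 - P(none) = 1 - (1-p)^n
p = 8/100 = 0.08
1 - p = 0.92
(1 - p)^20 = 0.92^20 = 0.188693
P(at least one) = 1 - 0.188693 = 0.8113

0.8113


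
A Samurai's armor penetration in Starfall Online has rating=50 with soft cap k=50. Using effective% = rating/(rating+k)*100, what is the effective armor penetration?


effective% = rating / (rating + k) * 100
= 50 / (50 + 50) * 100
= 50 / 100 * 100
= 0.5 * 100
= 50.00%

50.00%


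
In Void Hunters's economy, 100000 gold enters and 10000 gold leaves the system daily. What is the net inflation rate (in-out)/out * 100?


Net gold = 100000 - 10000 = 90000
Inflation rate = net / sunk * 100 = 90000 / 10000 * 100
= 9.0 * 100
= 900.00%

900.00%


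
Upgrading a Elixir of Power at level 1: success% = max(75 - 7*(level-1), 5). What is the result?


raw_rate = 75 - 7 * (1 - 1)
= 75 - 7 * 0
= 75 - 0
= 75
Apply floor: max(75, 5) = 75%

75%


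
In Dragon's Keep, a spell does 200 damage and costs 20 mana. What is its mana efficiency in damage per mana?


Efficiency = damage / mana
= 200 / 20
= 10.00

10.00 dmg/mana


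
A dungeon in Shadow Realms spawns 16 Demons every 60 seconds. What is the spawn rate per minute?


Spawns per minute = count * (60 / interval)
= 16 * (60 / 60)
= 16 * 1.0
= 16.0

16.0 per minute


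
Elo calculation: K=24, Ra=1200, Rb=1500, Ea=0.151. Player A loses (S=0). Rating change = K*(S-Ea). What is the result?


Elo update: delta = K * (S - Ea), where S = 0 (loses)
S - Ea = 0 - 0.151 = -0.151
Rating change = 24 * -0.151
= -3.62

-3.62 rating points


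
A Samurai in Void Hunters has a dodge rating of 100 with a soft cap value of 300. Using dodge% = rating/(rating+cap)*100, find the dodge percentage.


dodge% = 100 / (100 + 300) * 100
= 100 / 400 * 100
= 0.25 * 100
= 25.00%

25.00%


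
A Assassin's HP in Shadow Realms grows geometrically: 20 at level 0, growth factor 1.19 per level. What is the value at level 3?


value = base * growth^level
= 20 * 1.19^3
= 20 * 1.685159
= 33.70

33.70 HP


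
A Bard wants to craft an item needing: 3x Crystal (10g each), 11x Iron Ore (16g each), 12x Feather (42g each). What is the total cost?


Cost breakdown:
  Crystal: 3 * 10 = 30
  Iron Ore: 11 * 16 = 176
  Feather: 12 * 42 = 504
Total = 30 + 176 + 504 = 710

710 gold


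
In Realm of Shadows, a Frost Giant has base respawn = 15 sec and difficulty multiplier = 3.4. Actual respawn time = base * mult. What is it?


Respawn time = base * multiplier
= 15 * 3.4
= 51.0 seconds

51.0 seconds


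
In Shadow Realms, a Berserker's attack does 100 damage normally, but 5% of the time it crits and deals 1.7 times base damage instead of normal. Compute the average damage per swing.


E[dmg] = base * (1 + crit_chance * (crit_mult - 1))
cc as decimal = 5/100 = 0.05
cm - 1 = 1.7 - 1 = 0.7
Bonus factor = 0.05 * 0.7 = 0.035
Total multiplier = 1 + 0.035 = 1.035
Expected damage = 100 * 1.035 = 103.50

103.50 damage


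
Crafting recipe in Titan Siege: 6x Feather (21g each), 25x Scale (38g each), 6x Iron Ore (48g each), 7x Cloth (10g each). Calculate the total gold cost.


Cost breakdown:
  Feather: 6 * 21 = 126
  Scale: 25 * 38 = 950
  Iron Ore: 6 * 48 = 288
  Cloth: 7 * 10 = 70
Total = 126 + 950 + 288 + 70 = 1434

1434 gold


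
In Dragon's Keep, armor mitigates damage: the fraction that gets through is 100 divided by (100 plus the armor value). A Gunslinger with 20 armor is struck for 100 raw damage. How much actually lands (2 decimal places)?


actual = 100 * 100 / (100 + 20)
= 100 * 100 / 120
= 10000 / 120
= 83.33

83.33 damage


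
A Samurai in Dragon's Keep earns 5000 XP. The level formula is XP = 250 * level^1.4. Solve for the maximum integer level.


XP = 250 * level^1.4, so level = (XP / 250)^(1/1.4)
= (5000 / 250)^(1/1.4)
= 20.0^0.7143
= 8.4978
Floor: level = 8

level 8


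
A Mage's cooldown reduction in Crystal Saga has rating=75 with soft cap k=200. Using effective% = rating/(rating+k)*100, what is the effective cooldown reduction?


effective% = rating / (rating + k) * 100
= 75 / (75 + 200) * 100
= 75 / 275 * 100
= 0.272727 * 100
= 27.27%

27.27%


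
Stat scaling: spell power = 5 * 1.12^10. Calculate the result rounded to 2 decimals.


value = base * growth^level
= 5 * 1.12^10
= 5 * 3.105848
= 15.53

15.53 spell power


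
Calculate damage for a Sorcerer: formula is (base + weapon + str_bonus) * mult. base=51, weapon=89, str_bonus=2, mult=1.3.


Sum base + weapon + str = 51 + 89 + 2 = 142
Multiply by 1.3:
142 * 1.3 = 184.6

184.6 damage


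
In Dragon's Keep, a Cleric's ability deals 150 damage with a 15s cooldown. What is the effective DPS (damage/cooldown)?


DPS = damage / cooldown
= 150 / 15
= 10.00

10.00 DPS


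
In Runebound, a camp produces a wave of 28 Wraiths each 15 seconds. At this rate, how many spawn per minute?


Spawns per minute = count * (60 / interval)
= 28 * (60 / 15)
= 28 * 4.0
= 112.0

112.0 per minute


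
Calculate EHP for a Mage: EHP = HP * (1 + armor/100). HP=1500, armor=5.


EHP = 1500 * (1 + 5/100)
= 1500 * (1 + 0.05)
= 1500 * 1.05
= 1575.0

1575.0 EHP


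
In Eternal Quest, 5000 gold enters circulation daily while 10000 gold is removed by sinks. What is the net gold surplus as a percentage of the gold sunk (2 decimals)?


Net gold = 5000 - 10000 = -5000
Inflation rate = net / sunk * 100 = -5000 / 10000 * 100
= -0.5 * 100
= -50.00%

-50.00%


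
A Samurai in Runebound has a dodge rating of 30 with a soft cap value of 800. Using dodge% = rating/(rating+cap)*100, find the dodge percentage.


dodge% = 30 / (30 + 800) * 100
= 30 / 830 * 100
= 0.036145 * 100
= 3.61%

3.61%


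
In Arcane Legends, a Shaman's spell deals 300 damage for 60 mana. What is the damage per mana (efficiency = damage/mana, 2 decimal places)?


Efficiency = damage / mana
= 300 / 60
= 5.00

5.00 dmg/mana


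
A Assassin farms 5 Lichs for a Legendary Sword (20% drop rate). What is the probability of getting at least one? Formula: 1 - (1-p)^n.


P(at least one) = 1 - P(none) = 1 - (1-p)^n
p = 20/100 = 0.2
1 - p = 0.8
(1 - p)^5 = 0.8^5 = 0.327680
P(at least one) = 1 - 0.327680 = 0.6723

0.6723


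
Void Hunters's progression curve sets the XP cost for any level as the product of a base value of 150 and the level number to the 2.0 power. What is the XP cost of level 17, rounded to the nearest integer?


XP = 150 * level^2.0
Substitute level = 17:
XP = 150 * 17^2.0
= 150 * 289.0
= 43350

43350 XP


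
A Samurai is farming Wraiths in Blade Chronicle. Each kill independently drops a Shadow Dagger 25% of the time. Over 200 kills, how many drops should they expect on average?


Expected drops = kills * (drop_rate / 100)
= 200 * (25 / 100)
= 200 * 0.25
= 50.0

50.0 drops


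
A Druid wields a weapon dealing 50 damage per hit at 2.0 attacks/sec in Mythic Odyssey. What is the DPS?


DPS = damage * attack_speed
= 50 * 2.0
= 100.0

100.0 DPS


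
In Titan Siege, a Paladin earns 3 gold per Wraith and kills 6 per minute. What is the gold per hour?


Gold per minute = 3 * 6 = 18
Gold per hour = 18 * 60 = 1080

1080 gold/hour


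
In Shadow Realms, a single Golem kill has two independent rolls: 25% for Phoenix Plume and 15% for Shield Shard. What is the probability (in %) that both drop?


For independent events, P(both) = P(A) * P(B)
= 25% * 15%
= 375 / 100 %
= 3.75%

3.75%


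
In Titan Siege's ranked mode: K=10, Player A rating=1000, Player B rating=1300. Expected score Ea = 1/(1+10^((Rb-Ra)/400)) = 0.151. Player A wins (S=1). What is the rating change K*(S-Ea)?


Elo update: delta = K * (S - Ea), where S = 1 (wins)
S - Ea = 1 - 0.151 = 0.849
Rating change = 10 * 0.849
= 8.49

8.49 rating points


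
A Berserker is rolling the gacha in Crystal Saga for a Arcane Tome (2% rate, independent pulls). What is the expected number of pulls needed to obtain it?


Expected pulls for a geometric distribution = 1/p = 100 / rate%
= 100 / 2
= 50.0

50.0 pulls


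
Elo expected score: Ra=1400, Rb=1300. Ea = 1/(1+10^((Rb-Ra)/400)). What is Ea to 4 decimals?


Elo expected score: Ea = 1/(1 + 10^((Rb-Ra)/400))
Rb - Ra = 1300 - 1400 = -100
(Rb-Ra)/400 = -100/400 = -0.25
10^-0.25 = 0.562341
Ea = 1/(1 + 0.562341) = 1/1.562341 = 0.6401

0.6401


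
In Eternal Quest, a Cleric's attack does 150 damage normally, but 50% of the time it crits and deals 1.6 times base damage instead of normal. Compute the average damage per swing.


E[dmg] = base * (1 + crit_chance * (crit_mult - 1))
cc as decimal = 50/100 = 0.5
cm - 1 = 1.6 - 1 = 0.6
Bonus factor = 0.5 * 0.6 = 0.3
Total multiplier = 1 + 0.3 = 1.3
Expected damage = 150 * 1.3 = 195.00

195.00 damage


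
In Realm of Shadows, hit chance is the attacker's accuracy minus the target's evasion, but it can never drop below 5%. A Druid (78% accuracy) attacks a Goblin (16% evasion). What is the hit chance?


accuracy - evasion = 78 - 16 = 62
Apply floor: max(62, 5) = 62
Hit chance = 62%

62%


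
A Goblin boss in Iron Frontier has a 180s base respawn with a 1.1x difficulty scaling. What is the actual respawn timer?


Respawn time = base * multiplier
= 180 * 1.1
= 198.0 seconds

198.0 seconds


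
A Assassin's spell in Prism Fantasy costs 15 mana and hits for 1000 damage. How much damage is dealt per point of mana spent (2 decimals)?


Efficiency = damage / mana
= 1000 / 15
= 66.67

66.67 dmg/mana


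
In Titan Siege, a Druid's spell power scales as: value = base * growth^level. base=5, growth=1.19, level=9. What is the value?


value = base * growth^level
= 5 * 1.19^9
= 5 * 4.785449
= 23.93

23.93 spell power


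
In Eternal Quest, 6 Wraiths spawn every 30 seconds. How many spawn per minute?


Spawns per minute = count * (60 / interval)
= 6 * (60 / 30)
= 6 * 2.0
= 12.0

12.0 per minute


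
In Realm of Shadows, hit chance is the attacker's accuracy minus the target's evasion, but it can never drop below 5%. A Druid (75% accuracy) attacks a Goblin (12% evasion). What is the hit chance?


accuracy - evasion = 75 - 12 = 63
Apply floor: max(63, 5) = 63
Hit chance = 63%

63%


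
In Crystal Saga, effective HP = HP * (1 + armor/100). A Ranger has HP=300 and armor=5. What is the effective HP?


EHP = 300 * (1 + 5/100)
= 300 * (1 + 0.05)
= 300 * 1.05
= 315.0

315.0 EHP


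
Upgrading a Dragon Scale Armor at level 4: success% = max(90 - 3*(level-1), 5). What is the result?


raw_rate = 90 - 3 * (4 - 1)
= 90 - 3 * 3
= 90 - 9
= 81
Apply floor: max(81, 5) = 81%

81%


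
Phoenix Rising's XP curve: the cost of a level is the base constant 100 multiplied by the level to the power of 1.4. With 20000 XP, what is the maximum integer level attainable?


XP = 100 * level^1.4, so level = (XP / 100)^(1/1.4)
= (20000 / 100)^(1/1.4)
= 200.0^0.7143
= 44.0142
Floor: level = 44

level 44


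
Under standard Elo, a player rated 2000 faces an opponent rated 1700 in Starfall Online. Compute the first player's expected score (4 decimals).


Elo expected score: Ea = 1/(1 + 10^((Rb-Ra)/400))
Rb - Ra = 1700 - 2000 = -300
(Rb-Ra)/400 = -300/400 = -0.75
10^-0.75 = 0.177828
Ea = 1/(1 + 0.177828) = 1/1.177828 = 0.8490

0.8490


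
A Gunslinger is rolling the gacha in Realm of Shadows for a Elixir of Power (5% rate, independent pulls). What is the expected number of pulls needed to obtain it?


Expected pulls for a geometric distribution = 1/p = 100 / rate%
= 100 / 5
= 20.0

20.0 pulls


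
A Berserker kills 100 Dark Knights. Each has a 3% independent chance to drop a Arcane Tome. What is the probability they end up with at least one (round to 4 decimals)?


P(at least one) = 1 - P(none) = 1 - (1-p)^n
p = 3/100 = 0.03
1 - p = 0.97
(1 - p)^100 = 0.97^100 = 0.047553
P(at least one) = 1 - 0.047553 = 0.9524

0.9524


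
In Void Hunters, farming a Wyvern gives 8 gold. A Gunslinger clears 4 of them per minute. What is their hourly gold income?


Gold per minute = 8 * 4 = 32
Gold per hour = 32 * 60 = 1920

1920 gold/hour


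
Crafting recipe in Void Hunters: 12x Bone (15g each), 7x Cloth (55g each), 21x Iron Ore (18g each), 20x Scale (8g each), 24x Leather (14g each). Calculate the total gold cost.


Cost breakdown:
  Bone: 12 * 15 = 180
  Cloth: 7 * 55 = 385
  Iron Ore: 21 * 18 = 378
  Scale: 20 * 8 = 160
  Leather: 24 * 14 = 336
Total = 180 + 385 + 378 + 160 + 336 = 1439

1439 gold


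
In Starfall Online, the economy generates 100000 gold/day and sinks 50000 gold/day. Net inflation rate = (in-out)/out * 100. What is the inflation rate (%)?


Net gold = 100000 - 50000 = 50000
Inflation rate = net / sunk * 100 = 50000 / 50000 * 100
= 1.0 * 100
= 100.00%

100.00%


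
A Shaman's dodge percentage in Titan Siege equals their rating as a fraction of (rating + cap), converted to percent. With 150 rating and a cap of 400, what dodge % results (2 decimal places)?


dodge% = 150 / (150 + 400) * 100
= 150 / 550 * 100
= 0.272727 * 100
= 27.27%

27.27%


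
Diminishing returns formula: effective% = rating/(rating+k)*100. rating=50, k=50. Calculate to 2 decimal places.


effective% = rating / (rating + k) * 100
= 50 / (50 + 50) * 100
= 50 / 100 * 100
= 0.5 * 100
= 50.00%

50.00%


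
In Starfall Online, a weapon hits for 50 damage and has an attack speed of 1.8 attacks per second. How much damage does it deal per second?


DPS = damage * attack_speed
= 50 * 1.8
= 90.0

90.0 DPS


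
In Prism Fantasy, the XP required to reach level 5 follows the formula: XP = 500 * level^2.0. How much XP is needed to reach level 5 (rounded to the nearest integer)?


XP = 500 * level^2.0
Substitute level = 5:
XP = 500 * 5^2.0
= 500 * 25.0
= 12500

12500 XP


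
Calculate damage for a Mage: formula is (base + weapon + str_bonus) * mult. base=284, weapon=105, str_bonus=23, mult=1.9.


Sum base + weapon + str = 284 + 105 + 23 = 412
Multiply by 1.9:
412 * 1.9 = 782.8

782.8 damage


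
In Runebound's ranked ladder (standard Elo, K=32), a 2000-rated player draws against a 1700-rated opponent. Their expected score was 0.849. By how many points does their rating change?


Elo update: delta = K * (S - Ea), where S = 0.5 (draws)
S - Ea = 0.5 - 0.849 = -0.349
Rating change = 32 * -0.349
= -11.17

-11.17 rating points


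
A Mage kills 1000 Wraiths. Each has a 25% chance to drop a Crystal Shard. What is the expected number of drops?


Expected drops = kills * (drop_rate / 100)
= 1000 * (25 / 100)
= 1000 * 0.25
= 250.0

250.0 drops


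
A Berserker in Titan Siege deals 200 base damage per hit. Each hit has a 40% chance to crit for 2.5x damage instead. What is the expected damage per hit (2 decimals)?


E[dmg] = base * (1 + crit_chance * (crit_mult - 1))
cc as decimal = 40/100 = 0.4
cm - 1 = 2.5 - 1 = 1.5
Bonus factor = 0.4 * 1.5 = 0.6
Total multiplier = 1 + 0.6 = 1.6
Expected damage = 200 * 1.6 = 320.00

320.00 damage


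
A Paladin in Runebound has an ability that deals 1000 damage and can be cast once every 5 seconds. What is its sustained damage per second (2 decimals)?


DPS = damage / cooldown
= 1000 / 5
= 200.00

200.00 DPS


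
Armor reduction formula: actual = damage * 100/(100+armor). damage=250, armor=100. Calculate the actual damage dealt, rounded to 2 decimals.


actual = 250 * 100 / (100 + 100)
= 250 * 100 / 200
= 25000 / 200
= 125.00

125.00 damage


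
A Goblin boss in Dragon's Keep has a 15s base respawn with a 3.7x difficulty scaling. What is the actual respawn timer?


Respawn time = base * multiplier
= 15 * 3.7
= 55.5 seconds

55.5 seconds


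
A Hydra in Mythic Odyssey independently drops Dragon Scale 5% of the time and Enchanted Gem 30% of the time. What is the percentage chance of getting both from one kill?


For independent events, P(both) = P(A) * P(B)
= 5% * 30%
= 150 / 100 %
= 1.5%

1.5%


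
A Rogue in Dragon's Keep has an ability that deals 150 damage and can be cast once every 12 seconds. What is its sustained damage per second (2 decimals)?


DPS = damage / cooldown
= 150 / 12
= 12.50

12.50 DPS


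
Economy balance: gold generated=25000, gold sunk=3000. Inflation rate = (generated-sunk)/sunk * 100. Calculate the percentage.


Net gold = 25000 - 3000 = 22000
Inflation rate = net / sunk * 100 = 22000 / 3000 * 100
= 7.333333 * 100
= 733.33%

733.33%


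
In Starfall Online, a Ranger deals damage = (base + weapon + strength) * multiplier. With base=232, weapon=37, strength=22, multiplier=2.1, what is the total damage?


Sum base + weapon + str = 232 + 37 + 22 = 291
Multiply by 2.1:
291 * 2.1 = 611.1

611.1 damage


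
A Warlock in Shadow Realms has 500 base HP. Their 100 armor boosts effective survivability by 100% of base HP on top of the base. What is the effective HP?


EHP = 500 * (1 + 100/100)
= 500 * (1 + 1.0)
= 500 * 2.0
= 1000.0

1000.0 EHP


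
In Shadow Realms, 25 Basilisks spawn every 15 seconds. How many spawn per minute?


Spawns per minute = count * (60 / interval)
= 25 * (60 / 15)
= 25 * 4.0
= 100.0

100.0 per minute


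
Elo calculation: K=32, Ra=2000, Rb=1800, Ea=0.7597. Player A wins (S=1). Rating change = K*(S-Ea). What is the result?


Elo update: delta = K * (S - Ea), where S = 1 (wins)
S - Ea = 1 - 0.7597 = 0.2403
Rating change = 32 * 0.2403
= 7.69

7.69 rating points


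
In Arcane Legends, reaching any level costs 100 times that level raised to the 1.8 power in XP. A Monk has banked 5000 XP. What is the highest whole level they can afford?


XP = 100 * level^1.8, so level = (XP / 100)^(1/1.8)
= (5000 / 100)^(1/1.8)
= 50.0^0.5556
= 8.7876
Floor: level = 8

level 8


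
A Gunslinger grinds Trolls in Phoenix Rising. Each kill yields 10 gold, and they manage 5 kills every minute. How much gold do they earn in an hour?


Gold per minute = 10 * 5 = 50
Gold per hour = 50 * 60 = 3000

3000 gold/hour


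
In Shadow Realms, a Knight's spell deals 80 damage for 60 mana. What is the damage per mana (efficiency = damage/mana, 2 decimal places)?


Efficiency = damage / mana
= 80 / 60
= 1.33

1.33 dmg/mana


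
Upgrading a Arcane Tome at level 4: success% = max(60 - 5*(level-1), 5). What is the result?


raw_rate = 60 - 5 * (4 - 1)
= 60 - 5 * 3
= 60 - 15
= 45
Apply floor: max(45, 5) = 45%

45%


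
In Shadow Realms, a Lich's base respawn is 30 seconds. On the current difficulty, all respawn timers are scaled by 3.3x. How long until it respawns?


Respawn time = base * multiplier
= 30 * 3.3
= 99.0 seconds

99.0 seconds


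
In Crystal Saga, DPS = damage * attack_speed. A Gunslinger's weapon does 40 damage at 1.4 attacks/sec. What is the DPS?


DPS = damage * attack_speed
= 40 * 1.4
= 56.0

56.0 DPS


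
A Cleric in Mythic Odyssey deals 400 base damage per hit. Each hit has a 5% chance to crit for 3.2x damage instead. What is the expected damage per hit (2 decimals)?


E[dmg] = base * (1 + crit_chance * (crit_mult - 1))
cc as decimal = 5/100 = 0.05
cm - 1 = 3.2 - 1 = 2.2
Bonus factor = 0.05 * 2.2 = 0.11
Total multiplier = 1 + 0.11 = 1.11
Expected damage = 400 * 1.11 = 444.00

444.00 damage


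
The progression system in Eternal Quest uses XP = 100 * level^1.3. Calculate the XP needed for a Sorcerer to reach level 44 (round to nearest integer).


XP = 100 * level^1.3
Substitute level = 44:
XP = 100 * 44^1.3
= 100 * 136.9268
= 13693

13693 XP


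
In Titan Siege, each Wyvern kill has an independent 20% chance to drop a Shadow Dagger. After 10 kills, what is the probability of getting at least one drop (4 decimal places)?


P(at least one) = 1 - P(none) = 1 - (1-p)^n
p = 20/100 = 0.2
1 - p = 0.8
(1 - p)^10 = 0.8^10 = 0.107374
P(at least one) = 1 - 0.107374 = 0.8926

0.8926


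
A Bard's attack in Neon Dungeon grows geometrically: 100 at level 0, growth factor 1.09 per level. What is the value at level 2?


value = base * growth^level
= 100 * 1.09^2
= 100 * 1.1881
= 118.81

118.81 attack


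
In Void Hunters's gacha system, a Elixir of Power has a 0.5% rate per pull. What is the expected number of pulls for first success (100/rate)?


Expected pulls for a geometric distribution = 1/p = 100 / rate%
= 100 / 0.5
= 200.0

200.0 pulls


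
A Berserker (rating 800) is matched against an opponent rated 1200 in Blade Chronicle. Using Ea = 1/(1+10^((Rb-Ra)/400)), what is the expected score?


Elo expected score: Ea = 1/(1 + 10^((Rb-Ra)/400))
Rb - Ra = 1200 - 800 = 400
(Rb-Ra)/400 = 400/400 = 1.0
10^1.0 = 10.0
Ea = 1/(1 + 10.0) = 1/11.0 = 0.0909

0.0909


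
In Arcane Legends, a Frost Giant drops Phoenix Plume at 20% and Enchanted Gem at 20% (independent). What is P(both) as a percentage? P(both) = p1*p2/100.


For independent events, P(both) = P(A) * P(B)
= 20% * 20%
= 400 / 100 %
= 4.0%

4.0%


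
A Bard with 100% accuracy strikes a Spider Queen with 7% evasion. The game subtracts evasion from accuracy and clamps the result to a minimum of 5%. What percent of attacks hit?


accuracy - evasion = 100 - 7 = 93
Apply floor: max(93, 5) = 93
Hit chance = 93%

93%


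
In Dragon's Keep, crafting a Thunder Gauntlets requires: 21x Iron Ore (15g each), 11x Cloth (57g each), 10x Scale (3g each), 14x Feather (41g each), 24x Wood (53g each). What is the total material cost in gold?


Cost breakdown:
  Iron Ore: 21 * 15 = 315
  Cloth: 11 * 57 = 627
  Scale: 10 * 3 = 30
  Feather: 14 * 41 = 574
  Wood: 24 * 53 = 1272
Total = 315 + 627 + 30 + 574 + 1272 = 2818

2818 gold


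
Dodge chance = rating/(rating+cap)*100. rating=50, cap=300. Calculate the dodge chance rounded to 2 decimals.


dodge% = 50 / (50 + 300) * 100
= 50 / 350 * 100
= 0.142857 * 100
= 14.29%

14.29%


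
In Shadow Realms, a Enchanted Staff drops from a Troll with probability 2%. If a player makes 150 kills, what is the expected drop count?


Expected drops = kills * (drop_rate / 100)
= 150 * (2 / 100)
= 150 * 0.02
= 3.0

3.0 drops


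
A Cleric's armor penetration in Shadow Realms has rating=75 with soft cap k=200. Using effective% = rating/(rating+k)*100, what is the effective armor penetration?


effective% = rating / (rating + k) * 100
= 75 / (75 + 200) * 100
= 75 / 275 * 100
= 0.272727 * 100
= 27.27%

27.27%


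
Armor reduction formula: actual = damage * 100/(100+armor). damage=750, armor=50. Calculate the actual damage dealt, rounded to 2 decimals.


actual = 750 * 100 / (100 + 50)
= 750 * 100 / 150
= 75000 / 150
= 500.00

500.00 damage


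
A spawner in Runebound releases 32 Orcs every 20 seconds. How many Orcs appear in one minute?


Spawns per minute = count * (60 / interval)
= 32 * (60 / 20)
= 32 * 3.0
= 96.0

96.0 per minute


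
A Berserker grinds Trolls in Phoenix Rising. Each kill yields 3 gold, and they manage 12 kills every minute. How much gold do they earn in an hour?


Gold per minute = 3 * 12 = 36
Gold per hour = 36 * 60 = 2160

2160 gold/hour


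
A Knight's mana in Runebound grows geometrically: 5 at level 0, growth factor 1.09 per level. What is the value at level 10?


value = base * growth^level
= 5 * 1.09^10
= 5 * 2.367364
= 11.84

11.84 mana


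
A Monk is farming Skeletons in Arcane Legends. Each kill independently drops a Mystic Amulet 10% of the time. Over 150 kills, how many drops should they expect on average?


Expected drops = kills * (drop_rate / 100)
= 150 * (10 / 100)
= 150 * 0.1
= 15.0

15.0 drops


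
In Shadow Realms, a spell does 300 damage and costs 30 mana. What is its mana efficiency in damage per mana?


Efficiency = damage / mana
= 300 / 30
= 10.00

10.00 dmg/mana


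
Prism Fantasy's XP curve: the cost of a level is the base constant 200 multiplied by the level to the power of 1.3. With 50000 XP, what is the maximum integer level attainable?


XP = 200 * level^1.3, so level = (XP / 200)^(1/1.3)
= (50000 / 200)^(1/1.3)
= 250.0^0.7692
= 69.9148
Floor: level = 69

level 69


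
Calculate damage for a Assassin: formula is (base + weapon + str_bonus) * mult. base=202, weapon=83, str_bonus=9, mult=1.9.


Sum base + weapon + str = 202 + 83 + 9 = 294
Multiply by 1.9:
294 * 1.9 = 558.6

558.6 damage


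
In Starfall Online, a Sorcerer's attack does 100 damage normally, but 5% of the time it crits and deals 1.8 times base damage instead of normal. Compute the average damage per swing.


E[dmg] = base * (1 + crit_chance * (crit_mult - 1))
cc as decimal = 5/100 = 0.05
cm - 1 = 1.8 - 1 = 0.8
Bonus factor = 0.05 * 0.8 = 0.04
Total multiplier = 1 + 0.04 = 1.04
Expected damage = 100 * 1.04 = 104.00

104.00 damage


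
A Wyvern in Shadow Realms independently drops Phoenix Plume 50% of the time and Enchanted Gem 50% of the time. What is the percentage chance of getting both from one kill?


For independent events, P(both) = P(A) * P(B)
= 50% * 50%
= 2500 / 100 %
= 25.0%

25.0%


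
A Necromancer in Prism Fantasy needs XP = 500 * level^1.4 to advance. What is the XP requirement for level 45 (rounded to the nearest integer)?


XP = 500 * level^1.4
Substitute level = 45:
XP = 500 * 45^1.4
= 500 * 206.2992
= 103150

103150 XP


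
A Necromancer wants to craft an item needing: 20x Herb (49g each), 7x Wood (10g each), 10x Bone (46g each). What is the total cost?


Cost breakdown:
  Herb: 20 * 49 = 980
  Wood: 7 * 10 = 70
  Bone: 10 * 46 = 460
Total = 980 + 70 + 460 = 1510

1510 gold


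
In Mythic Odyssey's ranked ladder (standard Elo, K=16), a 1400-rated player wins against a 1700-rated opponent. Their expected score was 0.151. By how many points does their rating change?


Elo update: delta = K * (S - Ea), where S = 1 (wins)
S - Ea = 1 - 0.151 = 0.849
Rating change = 16 * 0.849
= 13.58

13.58 rating points


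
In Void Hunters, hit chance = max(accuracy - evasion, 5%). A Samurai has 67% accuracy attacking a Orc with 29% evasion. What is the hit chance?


accuracy - evasion = 67 - 29 = 38
Apply floor: max(38, 5) = 38
Hit chance = 38%

38%


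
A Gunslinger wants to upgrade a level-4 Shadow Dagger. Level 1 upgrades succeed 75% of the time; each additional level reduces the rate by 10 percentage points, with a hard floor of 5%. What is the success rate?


raw_rate = 75 - 10 * (4 - 1)
= 75 - 10 * 3
= 75 - 30
= 45
Apply floor: max(45, 5) = 45%

45%


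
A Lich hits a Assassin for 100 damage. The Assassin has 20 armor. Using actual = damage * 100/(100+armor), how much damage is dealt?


actual = 100 * 100 / (100 + 20)
= 100 * 100 / 120
= 10000 / 120
= 83.33

83.33 damage


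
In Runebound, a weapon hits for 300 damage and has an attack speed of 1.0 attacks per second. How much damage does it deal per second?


DPS = damage * attack_speed
= 300 * 1.0
= 300.0

300.0 DPS


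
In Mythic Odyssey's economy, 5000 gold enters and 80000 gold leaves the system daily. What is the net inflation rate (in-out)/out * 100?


Net gold = 5000 - 80000 = -75000
Inflation rate = net / sunk * 100 = -75000 / 80000 * 100
= -0.9375 * 100
= -93.75%

-93.75%


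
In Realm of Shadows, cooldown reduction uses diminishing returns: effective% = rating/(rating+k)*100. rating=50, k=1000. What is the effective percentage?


effective% = rating / (rating + k) * 100
= 50 / (50 + 1000) * 100
= 50 / 1050 * 100
= 0.047619 * 100
= 4.76%

4.76%


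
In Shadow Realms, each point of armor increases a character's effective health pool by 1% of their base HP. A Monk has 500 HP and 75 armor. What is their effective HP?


EHP = 500 * (1 + 75/100)
= 500 * (1 + 0.75)
= 500 * 1.75
= 875.0

875.0 EHP


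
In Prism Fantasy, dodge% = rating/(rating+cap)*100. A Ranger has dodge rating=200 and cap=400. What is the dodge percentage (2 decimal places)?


dodge% = 200 / (200 + 400) * 100
= 200 / 600 * 100
= 0.333333 * 100
= 33.33%

33.33%


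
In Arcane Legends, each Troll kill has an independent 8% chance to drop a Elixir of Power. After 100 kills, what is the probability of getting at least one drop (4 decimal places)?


P(at least one) = 1 - P(none) = 1 - (1-p)^n
p = 8/100 = 0.08
1 - p = 0.92
(1 - p)^100 = 0.92^100 = 0.000239
P(at least one) = 1 - 0.000239 = 0.9998

0.9998


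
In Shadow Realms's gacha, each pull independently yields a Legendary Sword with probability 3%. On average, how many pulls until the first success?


Expected pulls for a geometric distribution = 1/p = 100 / rate%
= 100 / 3
= 33.33

33.33 pulls
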